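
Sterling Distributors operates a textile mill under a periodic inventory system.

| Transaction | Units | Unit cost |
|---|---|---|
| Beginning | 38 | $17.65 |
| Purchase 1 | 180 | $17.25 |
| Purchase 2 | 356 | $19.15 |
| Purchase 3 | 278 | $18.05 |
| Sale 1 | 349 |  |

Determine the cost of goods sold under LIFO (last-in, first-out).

Sale 1 (349) [LIFO — newest first]: 278 @ $18.05 + 71 @ $19.15 = $6,377.55
Ending inventory: 38 @ $17.65 + 180 @ $17.25 + 285 @ $19.15 = $9,233.45
Check: goods available $15,611.00 = COGS $6,377.55 + ending $9,233.45

COGS = $6,377.55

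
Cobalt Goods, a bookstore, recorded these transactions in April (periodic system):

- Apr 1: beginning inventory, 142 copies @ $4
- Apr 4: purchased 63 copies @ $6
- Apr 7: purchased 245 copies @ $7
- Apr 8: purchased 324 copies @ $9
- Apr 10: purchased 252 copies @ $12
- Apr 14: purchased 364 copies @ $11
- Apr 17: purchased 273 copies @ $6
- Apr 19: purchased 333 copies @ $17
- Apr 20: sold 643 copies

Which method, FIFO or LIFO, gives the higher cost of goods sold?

LIFO

FIFO COGS: 142 @ $4 + 63 @ $6 + 245 @ $7 + 193 @ $9 = $4,398
LIFO COGS: 333 @ $17 + 273 @ $6 + 37 @ $11 = $7,706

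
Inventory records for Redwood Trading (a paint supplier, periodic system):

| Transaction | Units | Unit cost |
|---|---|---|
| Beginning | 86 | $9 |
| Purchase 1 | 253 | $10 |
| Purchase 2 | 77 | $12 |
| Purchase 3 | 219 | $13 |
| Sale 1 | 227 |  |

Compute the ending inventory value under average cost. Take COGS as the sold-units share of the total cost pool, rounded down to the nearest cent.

Ending inventory = $4,545.83

Sale 1, sell 227: 227/635 × $7,075.00 → $2,529.17
Ending inventory (cost pool remaining) = $4,545.83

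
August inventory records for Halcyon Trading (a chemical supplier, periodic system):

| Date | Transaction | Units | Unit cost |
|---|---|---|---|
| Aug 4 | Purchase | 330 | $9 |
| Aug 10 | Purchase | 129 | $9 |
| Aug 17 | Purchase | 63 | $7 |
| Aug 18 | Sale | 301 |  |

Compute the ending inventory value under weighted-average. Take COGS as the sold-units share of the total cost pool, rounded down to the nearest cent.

Aug 18, sell 301: 301/522 × $4,572.00 → $2,636.34
Ending inventory (cost pool remaining) = $1,935.66

Ending inventory = $1,935.66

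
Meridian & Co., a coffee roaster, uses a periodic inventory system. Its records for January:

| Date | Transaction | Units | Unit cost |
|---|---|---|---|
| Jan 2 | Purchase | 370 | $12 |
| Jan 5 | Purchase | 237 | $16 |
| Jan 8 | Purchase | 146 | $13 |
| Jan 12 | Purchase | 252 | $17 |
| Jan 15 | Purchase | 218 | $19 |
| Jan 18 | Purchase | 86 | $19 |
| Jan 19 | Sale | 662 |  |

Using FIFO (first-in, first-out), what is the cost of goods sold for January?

Jan 19, 662 sold [FIFO — oldest first]: 370 @ $12 + 237 @ $16 + 55 @ $13 = $8,947
Ending inventory: 91 @ $13 + 252 @ $17 + 218 @ $19 + 86 @ $19 = $11,243

COGS = $8,947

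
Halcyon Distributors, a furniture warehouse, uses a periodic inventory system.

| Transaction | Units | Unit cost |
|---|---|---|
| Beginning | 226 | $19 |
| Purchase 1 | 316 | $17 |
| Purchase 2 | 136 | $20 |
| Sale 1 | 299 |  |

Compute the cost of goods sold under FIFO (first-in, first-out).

Sale 1 (299) [FIFO — oldest first]: 226 @ $19 + 73 @ $17 = $5,535
Ending inventory: 243 @ $17 + 136 @ $20 = $6,851

COGS = $5,535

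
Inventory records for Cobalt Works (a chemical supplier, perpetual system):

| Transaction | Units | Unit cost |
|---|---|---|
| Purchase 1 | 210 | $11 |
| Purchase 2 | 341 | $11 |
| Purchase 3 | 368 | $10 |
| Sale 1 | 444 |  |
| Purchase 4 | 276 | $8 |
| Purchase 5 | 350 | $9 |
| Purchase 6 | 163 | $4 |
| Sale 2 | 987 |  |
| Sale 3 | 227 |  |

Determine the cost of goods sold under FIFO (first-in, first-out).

COGS = $15,551

Sale 1 (444) [FIFO — oldest first]: 210 @ $11 + 234 @ $11 = $4,884
Sale 2 (987) [FIFO — oldest first]: 107 @ $11 + 368 @ $10 + 276 @ $8 + 236 @ $9 = $9,189
Sale 3 (227) [FIFO — oldest first]: 114 @ $9 + 113 @ $4 = $1,478
Total COGS = $4,884 + $9,189 + $1,478 = $15,551
Ending inventory: 50 @ $4 = $200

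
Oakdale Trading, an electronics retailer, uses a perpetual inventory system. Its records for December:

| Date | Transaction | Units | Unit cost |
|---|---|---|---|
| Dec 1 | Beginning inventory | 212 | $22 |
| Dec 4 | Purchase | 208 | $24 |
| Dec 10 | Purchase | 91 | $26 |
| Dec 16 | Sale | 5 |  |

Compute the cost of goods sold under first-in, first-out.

Dec 16, 5 sold [FIFO — oldest first]: 5 @ $22 = $110
Ending inventory: 207 @ $22 + 208 @ $24 + 91 @ $26 = $11,912

COGS = $110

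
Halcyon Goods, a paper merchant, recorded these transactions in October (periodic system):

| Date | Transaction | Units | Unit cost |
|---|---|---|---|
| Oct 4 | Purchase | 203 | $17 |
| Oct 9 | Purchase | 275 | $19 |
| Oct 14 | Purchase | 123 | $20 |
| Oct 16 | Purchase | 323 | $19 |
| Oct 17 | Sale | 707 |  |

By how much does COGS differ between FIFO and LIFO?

$406

FIFO COGS: 203 @ $17 + 275 @ $19 + 123 @ $20 + 106 @ $19 = $13,150
LIFO COGS: 323 @ $19 + 123 @ $20 + 261 @ $19 = $13,556
Difference = |$13,150 − $13,556| = $406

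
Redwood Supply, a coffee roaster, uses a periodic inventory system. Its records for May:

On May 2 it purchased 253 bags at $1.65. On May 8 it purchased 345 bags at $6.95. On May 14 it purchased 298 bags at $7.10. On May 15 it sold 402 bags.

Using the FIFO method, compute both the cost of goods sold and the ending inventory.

COGS = $1,453.00; ending inventory = $3,478.00

May 15, 402 sold [FIFO — oldest first]: 253 @ $1.65 + 149 @ $6.95 = $1,453.00
Ending inventory: 196 @ $6.95 + 298 @ $7.10 = $3,478.00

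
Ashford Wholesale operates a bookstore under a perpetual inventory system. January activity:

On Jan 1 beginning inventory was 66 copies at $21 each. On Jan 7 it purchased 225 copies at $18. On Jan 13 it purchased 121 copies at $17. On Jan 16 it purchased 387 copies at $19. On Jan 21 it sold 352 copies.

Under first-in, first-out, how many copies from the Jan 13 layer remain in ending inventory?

60

Jan 21, 352 sold [FIFO — oldest first]: 66 @ $21 + 225 @ $18 + 61 @ $17 = $6,473
Ending inventory: 60 @ $17 + 387 @ $19 = $8,373
Check: goods available $14,846 = COGS $6,473 + ending $8,373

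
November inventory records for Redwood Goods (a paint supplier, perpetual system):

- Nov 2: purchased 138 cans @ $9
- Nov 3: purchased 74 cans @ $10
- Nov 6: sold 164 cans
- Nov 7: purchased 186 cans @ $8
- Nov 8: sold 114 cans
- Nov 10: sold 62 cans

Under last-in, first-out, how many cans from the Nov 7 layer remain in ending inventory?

Nov 6, 164 sold [LIFO — newest first]: 74 @ $10 + 90 @ $9 = $1,550
Nov 8, 114 sold [LIFO — newest first]: 114 @ $8 = $912
Nov 10, 62 sold [LIFO — newest first]: 62 @ $8 = $496
Total COGS = $1,550 + $912 + $496 = $2,958
Ending inventory: 48 @ $9 + 10 @ $8 = $512

10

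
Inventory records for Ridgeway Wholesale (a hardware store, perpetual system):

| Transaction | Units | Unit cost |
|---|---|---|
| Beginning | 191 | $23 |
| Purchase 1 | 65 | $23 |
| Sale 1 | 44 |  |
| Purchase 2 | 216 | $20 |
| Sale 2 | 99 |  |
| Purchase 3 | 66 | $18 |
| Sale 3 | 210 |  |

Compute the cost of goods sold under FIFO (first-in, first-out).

Sale 1 (44) [FIFO — oldest first]: 44 @ $23 = $1,012
Sale 2 (99) [FIFO — oldest first]: 99 @ $23 = $2,277
Sale 3 (210) [FIFO — oldest first]: 48 @ $23 + 65 @ $23 + 97 @ $20 = $4,539
Total COGS = $1,012 + $2,277 + $4,539 = $7,828
Ending inventory: 119 @ $20 + 66 @ $18 = $3,568
Check: goods available $11,396 = COGS $7,828 + ending $3,568

COGS = $7,828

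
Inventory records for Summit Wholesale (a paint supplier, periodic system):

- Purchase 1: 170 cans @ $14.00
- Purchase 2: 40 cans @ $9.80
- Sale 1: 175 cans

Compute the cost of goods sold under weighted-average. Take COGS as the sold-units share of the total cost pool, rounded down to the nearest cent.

Sale 1, sell 175: 175/210 × $2,772.00 → $2,310.00
Ending inventory (cost pool remaining) = $462.00

COGS = $2,310.00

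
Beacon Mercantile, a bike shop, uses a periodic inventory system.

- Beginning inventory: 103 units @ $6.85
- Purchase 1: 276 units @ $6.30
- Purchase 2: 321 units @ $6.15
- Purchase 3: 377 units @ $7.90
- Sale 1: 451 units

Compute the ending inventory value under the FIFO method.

Sale 1 (451) [FIFO — oldest first]: 103 @ $6.85 + 276 @ $6.30 + 72 @ $6.15 = $2,887.15
Ending inventory: 249 @ $6.15 + 377 @ $7.90 = $4,509.65

Ending inventory = $4,509.65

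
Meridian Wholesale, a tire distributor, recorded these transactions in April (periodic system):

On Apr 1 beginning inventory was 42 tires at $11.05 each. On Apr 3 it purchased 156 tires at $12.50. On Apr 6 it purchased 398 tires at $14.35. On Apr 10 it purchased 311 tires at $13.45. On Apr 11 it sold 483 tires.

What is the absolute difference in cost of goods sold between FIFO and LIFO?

FIFO COGS: 42 @ $11.05 + 156 @ $12.50 + 285 @ $14.35 = $6,503.85
LIFO COGS: 311 @ $13.45 + 172 @ $14.35 = $6,651.15
Difference = |$6,503.85 − $6,651.15| = $147.30

$147.30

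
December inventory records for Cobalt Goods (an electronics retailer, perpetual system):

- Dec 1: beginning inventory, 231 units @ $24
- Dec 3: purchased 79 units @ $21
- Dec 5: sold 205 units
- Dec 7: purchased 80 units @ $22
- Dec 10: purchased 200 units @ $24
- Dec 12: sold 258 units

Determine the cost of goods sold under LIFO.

COGS = $10,759

Dec 5, 205 sold [LIFO — newest first]: 79 @ $21 + 126 @ $24 = $4,683
Dec 12, 258 sold [LIFO — newest first]: 200 @ $24 + 58 @ $22 = $6,076
Total COGS = $4,683 + $6,076 = $10,759
Ending inventory: 105 @ $24 + 22 @ $22 = $3,004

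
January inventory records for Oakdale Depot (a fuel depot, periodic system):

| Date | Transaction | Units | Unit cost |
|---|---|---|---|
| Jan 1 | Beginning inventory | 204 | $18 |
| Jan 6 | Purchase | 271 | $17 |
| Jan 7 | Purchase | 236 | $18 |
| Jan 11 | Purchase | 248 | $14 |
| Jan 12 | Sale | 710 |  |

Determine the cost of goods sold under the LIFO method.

COGS = $11,562

Jan 12, 710 sold [LIFO — newest first]: 248 @ $14 + 236 @ $18 + 226 @ $17 = $11,562
Ending inventory: 204 @ $18 + 45 @ $17 = $4,437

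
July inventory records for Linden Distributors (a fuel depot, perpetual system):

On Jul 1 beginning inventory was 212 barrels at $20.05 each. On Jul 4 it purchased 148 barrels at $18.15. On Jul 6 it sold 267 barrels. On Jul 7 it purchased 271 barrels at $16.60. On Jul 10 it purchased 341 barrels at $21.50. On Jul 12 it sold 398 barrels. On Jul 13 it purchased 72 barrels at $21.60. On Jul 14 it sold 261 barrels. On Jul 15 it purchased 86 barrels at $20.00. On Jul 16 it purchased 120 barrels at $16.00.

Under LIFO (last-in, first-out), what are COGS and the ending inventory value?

COGS = $18,042.45; ending inventory = $5,919.65

Jul 6, 267 sold [LIFO — newest first]: 148 @ $18.15 + 119 @ $20.05 = $5,072.15
Jul 12, 398 sold [LIFO — newest first]: 341 @ $21.50 + 57 @ $16.60 = $8,277.70
Jul 14, 261 sold [LIFO — newest first]: 72 @ $21.60 + 189 @ $16.60 = $4,692.60
Total COGS = $5,072.15 + $8,277.70 + $4,692.60 = $18,042.45
Ending inventory: 93 @ $20.05 + 25 @ $16.60 + 86 @ $20.00 + 120 @ $16.00 = $5,919.65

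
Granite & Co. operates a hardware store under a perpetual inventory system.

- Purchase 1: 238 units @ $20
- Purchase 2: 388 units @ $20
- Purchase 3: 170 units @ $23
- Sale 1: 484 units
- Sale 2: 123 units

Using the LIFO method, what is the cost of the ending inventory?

Ending inventory = $3,780

Sale 1 (484) [LIFO — newest first]: 170 @ $23 + 314 @ $20 = $10,190
Sale 2 (123) [LIFO — newest first]: 74 @ $20 + 49 @ $20 = $2,460
Total COGS = $10,190 + $2,460 = $12,650
Ending inventory: 189 @ $20 = $3,780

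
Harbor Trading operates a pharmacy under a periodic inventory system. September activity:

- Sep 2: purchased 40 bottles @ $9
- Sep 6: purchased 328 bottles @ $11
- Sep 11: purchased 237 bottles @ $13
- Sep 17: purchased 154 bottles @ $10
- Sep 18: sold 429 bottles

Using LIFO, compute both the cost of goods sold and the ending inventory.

Sep 18, 429 sold [LIFO — newest first]: 154 @ $10 + 237 @ $13 + 38 @ $11 = $5,039
Ending inventory: 40 @ $9 + 290 @ $11 = $3,550
Check: goods available $8,589 = COGS $5,039 + ending $3,550

COGS = $5,039; ending inventory = $3,550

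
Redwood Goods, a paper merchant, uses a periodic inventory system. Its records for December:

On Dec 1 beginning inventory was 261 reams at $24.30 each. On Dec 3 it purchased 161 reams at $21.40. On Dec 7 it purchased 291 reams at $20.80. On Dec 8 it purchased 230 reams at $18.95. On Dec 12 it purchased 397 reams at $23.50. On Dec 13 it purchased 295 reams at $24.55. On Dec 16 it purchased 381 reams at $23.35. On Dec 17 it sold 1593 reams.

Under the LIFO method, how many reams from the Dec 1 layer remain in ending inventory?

Dec 17, 1593 sold [LIFO — newest first]: 381 @ $23.35 + 295 @ $24.55 + 397 @ $23.50 + 230 @ $18.95 + 290 @ $20.80 = $35,858.60
Ending inventory: 261 @ $24.30 + 161 @ $21.40 + 1 @ $20.80 = $9,808.50
Check: goods available $45,667.10 = COGS $35,858.60 + ending $9,808.50

261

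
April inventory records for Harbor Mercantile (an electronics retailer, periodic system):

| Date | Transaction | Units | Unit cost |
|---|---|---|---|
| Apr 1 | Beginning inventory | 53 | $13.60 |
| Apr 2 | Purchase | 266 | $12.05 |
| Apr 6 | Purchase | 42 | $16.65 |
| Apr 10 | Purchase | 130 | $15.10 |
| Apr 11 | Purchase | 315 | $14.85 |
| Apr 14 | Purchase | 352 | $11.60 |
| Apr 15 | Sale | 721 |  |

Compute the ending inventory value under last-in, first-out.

Apr 15, 721 sold [LIFO — newest first]: 352 @ $11.60 + 315 @ $14.85 + 54 @ $15.10 = $9,576.35
Ending inventory: 53 @ $13.60 + 266 @ $12.05 + 42 @ $16.65 + 76 @ $15.10 = $5,773.00

Ending inventory = $5,773.00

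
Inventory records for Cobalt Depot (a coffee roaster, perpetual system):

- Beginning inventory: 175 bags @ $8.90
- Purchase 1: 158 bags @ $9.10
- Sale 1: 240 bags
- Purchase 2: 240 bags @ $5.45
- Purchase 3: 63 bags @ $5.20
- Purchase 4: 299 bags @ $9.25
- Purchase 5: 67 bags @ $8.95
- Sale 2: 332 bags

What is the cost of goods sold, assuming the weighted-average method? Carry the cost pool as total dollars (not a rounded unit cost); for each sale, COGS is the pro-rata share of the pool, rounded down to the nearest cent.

COGS = $4,702.15

After Beginning: 175 on hand, pool $1,557.50 (≈ $8.9000 each)
After Purchase 1: 333 on hand, pool $2,995.30 (≈ $8.9949 each)
Sale 1, sell 240: 240/333 × $2,995.30 → $2,158.77
After Purchase 2: 333 on hand, pool $2,144.53 (≈ $6.4400 each)
After Purchase 3: 396 on hand, pool $2,472.13 (≈ $6.2428 each)
After Purchase 4: 695 on hand, pool $5,237.88 (≈ $7.5365 each)
After Purchase 5: 762 on hand, pool $5,837.53 (≈ $7.6608 each)
Sale 2, sell 332: 332/762 × $5,837.53 → $2,543.38
Total COGS = $2,158.77 + $2,543.38 = $4,702.15
Ending inventory (cost pool remaining) = $3,294.15
Check: goods available $7,996.30 = COGS $4,702.15 + ending $3,294.15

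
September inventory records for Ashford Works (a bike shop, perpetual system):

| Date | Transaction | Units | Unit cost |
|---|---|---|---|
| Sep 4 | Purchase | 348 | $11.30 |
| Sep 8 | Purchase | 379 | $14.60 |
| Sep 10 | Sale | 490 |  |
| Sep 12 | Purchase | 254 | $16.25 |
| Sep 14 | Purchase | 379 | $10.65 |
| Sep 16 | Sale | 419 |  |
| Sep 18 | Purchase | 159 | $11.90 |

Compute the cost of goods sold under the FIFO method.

Sep 10, 490 sold [FIFO — oldest first]: 348 @ $11.30 + 142 @ $14.60 = $6,005.60
Sep 16, 419 sold [FIFO — oldest first]: 237 @ $14.60 + 182 @ $16.25 = $6,417.70
Total COGS = $6,005.60 + $6,417.70 = $12,423.30
Ending inventory: 72 @ $16.25 + 379 @ $10.65 + 159 @ $11.90 = $7,098.45

COGS = $12,423.30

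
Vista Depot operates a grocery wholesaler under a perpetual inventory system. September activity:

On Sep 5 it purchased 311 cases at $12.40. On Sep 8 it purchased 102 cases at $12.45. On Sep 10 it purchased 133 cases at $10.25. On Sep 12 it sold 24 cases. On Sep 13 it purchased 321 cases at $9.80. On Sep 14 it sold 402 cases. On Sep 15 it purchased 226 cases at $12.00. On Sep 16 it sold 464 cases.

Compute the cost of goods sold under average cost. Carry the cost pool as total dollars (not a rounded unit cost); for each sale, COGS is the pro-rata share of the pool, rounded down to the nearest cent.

COGS = $10,033.29

After Sep 5: 311 on hand, pool $3,856.40 (≈ $12.4000 each)
After Sep 8: 413 on hand, pool $5,126.30 (≈ $12.4123 each)
After Sep 10: 546 on hand, pool $6,489.55 (≈ $11.8856 each)
Sep 12, sell 24: 24/546 × $6,489.55 → $285.25
After Sep 13: 843 on hand, pool $9,350.10 (≈ $11.0915 each)
Sep 14, sell 402: 402/843 × $9,350.10 → $4,458.76
After Sep 15: 667 on hand, pool $7,603.34 (≈ $11.3993 each)
Sep 16, sell 464: 464/667 × $7,603.34 → $5,289.28
Total COGS = $285.25 + $4,458.76 + $5,289.28 = $10,033.29
Ending inventory (cost pool remaining) = $2,314.06
Check: goods available $12,347.35 = COGS $10,033.29 + ending $2,314.06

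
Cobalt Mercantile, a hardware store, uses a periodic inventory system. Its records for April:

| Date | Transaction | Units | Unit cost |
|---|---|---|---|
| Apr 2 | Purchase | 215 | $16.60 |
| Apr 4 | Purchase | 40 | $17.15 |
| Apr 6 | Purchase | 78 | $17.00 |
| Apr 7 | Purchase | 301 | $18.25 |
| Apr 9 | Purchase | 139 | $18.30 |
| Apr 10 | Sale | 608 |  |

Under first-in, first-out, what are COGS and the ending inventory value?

Apr 10, 608 sold [FIFO — oldest first]: 215 @ $16.60 + 40 @ $17.15 + 78 @ $17.00 + 275 @ $18.25 = $10,599.75
Ending inventory: 26 @ $18.25 + 139 @ $18.30 = $3,018.20

COGS = $10,599.75; ending inventory = $3,018.20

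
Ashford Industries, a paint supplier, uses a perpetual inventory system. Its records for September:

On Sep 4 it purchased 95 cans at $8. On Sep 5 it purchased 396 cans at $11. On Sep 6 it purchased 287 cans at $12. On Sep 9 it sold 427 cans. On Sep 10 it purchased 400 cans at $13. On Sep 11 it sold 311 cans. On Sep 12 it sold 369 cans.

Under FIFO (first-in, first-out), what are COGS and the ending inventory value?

COGS = $12,837; ending inventory = $923

Sep 9, 427 sold [FIFO — oldest first]: 95 @ $8 + 332 @ $11 = $4,412
Sep 11, 311 sold [FIFO — oldest first]: 64 @ $11 + 247 @ $12 = $3,668
Sep 12, 369 sold [FIFO — oldest first]: 40 @ $12 + 329 @ $13 = $4,757
Total COGS = $4,412 + $3,668 + $4,757 = $12,837
Ending inventory: 71 @ $13 = $923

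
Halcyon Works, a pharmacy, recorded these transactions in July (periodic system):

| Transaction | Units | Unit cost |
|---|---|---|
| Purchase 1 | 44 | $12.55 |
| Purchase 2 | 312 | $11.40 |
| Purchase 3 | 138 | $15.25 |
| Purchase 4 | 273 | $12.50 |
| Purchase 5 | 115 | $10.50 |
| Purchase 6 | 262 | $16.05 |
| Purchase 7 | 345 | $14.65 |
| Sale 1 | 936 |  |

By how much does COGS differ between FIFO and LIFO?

FIFO COGS: 44 @ $12.55 + 312 @ $11.40 + 138 @ $15.25 + 273 @ $12.50 + 115 @ $10.50 + 54 @ $16.05 = $11,700.20
LIFO COGS: 345 @ $14.65 + 262 @ $16.05 + 115 @ $10.50 + 214 @ $12.50 = $13,141.85
Difference = |$11,700.20 − $13,141.85| = $1,441.65

$1,441.65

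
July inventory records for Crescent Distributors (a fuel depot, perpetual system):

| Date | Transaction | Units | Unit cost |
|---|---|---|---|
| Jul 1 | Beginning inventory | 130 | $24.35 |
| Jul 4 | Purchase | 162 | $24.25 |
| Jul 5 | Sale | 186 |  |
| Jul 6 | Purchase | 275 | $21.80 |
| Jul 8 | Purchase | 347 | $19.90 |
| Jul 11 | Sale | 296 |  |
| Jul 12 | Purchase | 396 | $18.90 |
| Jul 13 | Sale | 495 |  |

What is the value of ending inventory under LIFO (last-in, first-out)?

Jul 5, 186 sold [LIFO — newest first]: 162 @ $24.25 + 24 @ $24.35 = $4,512.90
Jul 11, 296 sold [LIFO — newest first]: 296 @ $19.90 = $5,890.40
Jul 13, 495 sold [LIFO — newest first]: 396 @ $18.90 + 51 @ $19.90 + 48 @ $21.80 = $9,545.70
Total COGS = $4,512.90 + $5,890.40 + $9,545.70 = $19,949.00
Ending inventory: 106 @ $24.35 + 227 @ $21.80 = $7,529.70

Ending inventory = $7,529.70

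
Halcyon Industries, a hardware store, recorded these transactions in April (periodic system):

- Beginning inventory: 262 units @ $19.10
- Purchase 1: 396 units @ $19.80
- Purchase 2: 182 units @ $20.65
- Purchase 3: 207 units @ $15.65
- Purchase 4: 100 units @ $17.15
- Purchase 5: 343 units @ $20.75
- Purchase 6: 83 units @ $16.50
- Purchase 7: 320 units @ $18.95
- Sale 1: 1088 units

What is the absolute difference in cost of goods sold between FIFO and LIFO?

FIFO COGS: 262 @ $19.10 + 396 @ $19.80 + 182 @ $20.65 + 207 @ $15.65 + 41 @ $17.15 = $20,546.00
LIFO COGS: 320 @ $18.95 + 83 @ $16.50 + 343 @ $20.75 + 100 @ $17.15 + 207 @ $15.65 + 35 @ $20.65 = $20,228.05
Difference = |$20,546.00 − $20,228.05| = $317.95

$317.95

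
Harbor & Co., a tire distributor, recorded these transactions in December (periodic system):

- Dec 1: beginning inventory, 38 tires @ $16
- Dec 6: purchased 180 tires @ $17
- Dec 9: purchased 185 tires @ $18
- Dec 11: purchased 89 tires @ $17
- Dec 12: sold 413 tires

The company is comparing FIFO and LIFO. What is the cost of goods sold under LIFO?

COGS = $7,206

FIFO COGS: 38 @ $16 + 180 @ $17 + 185 @ $18 + 10 @ $17 = $7,168
LIFO COGS: 89 @ $17 + 185 @ $18 + 139 @ $17 = $7,206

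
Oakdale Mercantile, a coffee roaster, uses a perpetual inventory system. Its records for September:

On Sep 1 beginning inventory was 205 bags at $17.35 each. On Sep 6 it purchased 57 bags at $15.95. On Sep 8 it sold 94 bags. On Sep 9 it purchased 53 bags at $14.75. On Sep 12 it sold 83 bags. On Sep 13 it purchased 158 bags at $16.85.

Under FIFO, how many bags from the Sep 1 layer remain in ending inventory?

Sep 8, 94 sold [FIFO — oldest first]: 94 @ $17.35 = $1,630.90
Sep 12, 83 sold [FIFO — oldest first]: 83 @ $17.35 = $1,440.05
Total COGS = $1,630.90 + $1,440.05 = $3,070.95
Ending inventory: 28 @ $17.35 + 57 @ $15.95 + 53 @ $14.75 + 158 @ $16.85 = $4,839.00
Check: goods available $7,909.95 = COGS $3,070.95 + ending $4,839.00

28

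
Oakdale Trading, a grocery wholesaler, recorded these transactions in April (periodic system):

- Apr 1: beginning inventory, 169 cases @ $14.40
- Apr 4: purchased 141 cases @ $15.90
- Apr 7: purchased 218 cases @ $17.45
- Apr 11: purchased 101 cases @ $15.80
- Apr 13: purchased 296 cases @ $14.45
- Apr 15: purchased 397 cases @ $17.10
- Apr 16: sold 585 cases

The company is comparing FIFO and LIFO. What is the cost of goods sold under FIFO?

COGS = $9,380.20

FIFO COGS: 169 @ $14.40 + 141 @ $15.90 + 218 @ $17.45 + 57 @ $15.80 = $9,380.20
LIFO COGS: 397 @ $17.10 + 188 @ $14.45 = $9,505.30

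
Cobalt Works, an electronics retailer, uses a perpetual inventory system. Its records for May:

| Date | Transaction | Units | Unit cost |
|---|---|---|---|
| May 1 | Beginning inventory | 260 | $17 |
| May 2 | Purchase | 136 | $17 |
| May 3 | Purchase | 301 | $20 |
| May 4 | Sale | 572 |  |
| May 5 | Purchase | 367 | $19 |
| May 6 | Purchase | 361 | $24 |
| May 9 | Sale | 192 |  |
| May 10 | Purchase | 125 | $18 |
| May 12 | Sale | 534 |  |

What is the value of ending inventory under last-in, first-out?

Ending inventory = $4,538

May 4, 572 sold [LIFO — newest first]: 301 @ $20 + 136 @ $17 + 135 @ $17 = $10,627
May 9, 192 sold [LIFO — newest first]: 192 @ $24 = $4,608
May 12, 534 sold [LIFO — newest first]: 125 @ $18 + 169 @ $24 + 240 @ $19 = $10,866
Total COGS = $10,627 + $4,608 + $10,866 = $26,101
Ending inventory: 125 @ $17 + 127 @ $19 = $4,538
Check: goods available $30,639 = COGS $26,101 + ending $4,538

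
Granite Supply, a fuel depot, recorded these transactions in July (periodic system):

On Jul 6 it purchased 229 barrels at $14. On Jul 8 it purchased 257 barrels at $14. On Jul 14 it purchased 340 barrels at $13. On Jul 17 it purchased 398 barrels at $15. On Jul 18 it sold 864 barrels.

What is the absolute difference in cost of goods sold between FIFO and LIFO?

$360

FIFO COGS: 229 @ $14 + 257 @ $14 + 340 @ $13 + 38 @ $15 = $11,794
LIFO COGS: 398 @ $15 + 340 @ $13 + 126 @ $14 = $12,154
Difference = |$11,794 − $12,154| = $360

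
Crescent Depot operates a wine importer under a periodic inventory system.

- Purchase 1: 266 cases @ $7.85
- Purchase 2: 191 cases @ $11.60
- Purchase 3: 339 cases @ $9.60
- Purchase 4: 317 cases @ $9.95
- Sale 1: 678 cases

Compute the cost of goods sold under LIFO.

COGS = $6,663.75

Sale 1 (678) [LIFO — newest first]: 317 @ $9.95 + 339 @ $9.60 + 22 @ $11.60 = $6,663.75
Ending inventory: 266 @ $7.85 + 169 @ $11.60 = $4,048.50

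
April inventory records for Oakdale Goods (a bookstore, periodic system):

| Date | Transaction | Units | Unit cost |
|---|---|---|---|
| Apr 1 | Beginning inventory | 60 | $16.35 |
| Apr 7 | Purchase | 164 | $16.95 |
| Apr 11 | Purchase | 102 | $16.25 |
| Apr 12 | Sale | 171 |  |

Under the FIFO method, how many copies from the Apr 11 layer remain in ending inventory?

102

Apr 12, 171 sold [FIFO — oldest first]: 60 @ $16.35 + 111 @ $16.95 = $2,862.45
Ending inventory: 53 @ $16.95 + 102 @ $16.25 = $2,555.85
Check: goods available $5,418.30 = COGS $2,862.45 + ending $2,555.85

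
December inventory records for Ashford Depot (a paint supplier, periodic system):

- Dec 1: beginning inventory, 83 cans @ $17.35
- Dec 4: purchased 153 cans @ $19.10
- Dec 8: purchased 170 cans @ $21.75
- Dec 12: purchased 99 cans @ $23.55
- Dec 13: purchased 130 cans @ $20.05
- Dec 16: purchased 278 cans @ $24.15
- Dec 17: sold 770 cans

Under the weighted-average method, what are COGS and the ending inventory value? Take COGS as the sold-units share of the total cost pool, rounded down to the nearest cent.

COGS = $16,624.15; ending inventory = $3,087.35

Dec 17, sell 770: 770/913 × $19,711.50 → $16,624.15
Ending inventory (cost pool remaining) = $3,087.35
Check: goods available $19,711.50 = COGS $16,624.15 + ending $3,087.35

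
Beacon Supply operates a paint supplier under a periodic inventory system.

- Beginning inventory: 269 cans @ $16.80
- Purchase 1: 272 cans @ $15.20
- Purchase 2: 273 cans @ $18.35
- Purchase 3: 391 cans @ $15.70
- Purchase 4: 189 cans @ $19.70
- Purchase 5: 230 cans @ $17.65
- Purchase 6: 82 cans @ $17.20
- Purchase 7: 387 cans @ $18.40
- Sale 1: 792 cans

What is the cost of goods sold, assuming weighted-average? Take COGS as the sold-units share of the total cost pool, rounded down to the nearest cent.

Sale 1, sell 792: 792/2093 × $36,115.85 → $13,666.38
Ending inventory (cost pool remaining) = $22,449.47
Check: goods available $36,115.85 = COGS $13,666.38 + ending $22,449.47

COGS = $13,666.38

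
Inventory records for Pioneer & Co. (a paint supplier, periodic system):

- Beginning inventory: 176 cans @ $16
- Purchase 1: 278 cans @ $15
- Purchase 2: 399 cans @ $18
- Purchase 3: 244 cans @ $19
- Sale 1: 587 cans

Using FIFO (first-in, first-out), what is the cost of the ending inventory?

Sale 1 (587) [FIFO — oldest first]: 176 @ $16 + 278 @ $15 + 133 @ $18 = $9,380
Ending inventory: 266 @ $18 + 244 @ $19 = $9,424
Check: goods available $18,804 = COGS $9,380 + ending $9,424

Ending inventory = $9,424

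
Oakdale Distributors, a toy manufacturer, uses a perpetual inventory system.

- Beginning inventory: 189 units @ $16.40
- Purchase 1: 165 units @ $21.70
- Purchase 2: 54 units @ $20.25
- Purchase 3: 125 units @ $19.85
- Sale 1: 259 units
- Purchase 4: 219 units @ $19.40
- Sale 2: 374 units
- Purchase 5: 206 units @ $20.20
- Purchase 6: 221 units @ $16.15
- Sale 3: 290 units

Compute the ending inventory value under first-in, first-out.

Ending inventory = $4,276.15

Sale 1 (259) [FIFO — oldest first]: 189 @ $16.40 + 70 @ $21.70 = $4,618.60
Sale 2 (374) [FIFO — oldest first]: 95 @ $21.70 + 54 @ $20.25 + 125 @ $19.85 + 100 @ $19.40 = $7,576.25
Sale 3 (290) [FIFO — oldest first]: 119 @ $19.40 + 171 @ $20.20 = $5,762.80
Total COGS = $4,618.60 + $7,576.25 + $5,762.80 = $17,957.65
Ending inventory: 35 @ $20.20 + 221 @ $16.15 = $4,276.15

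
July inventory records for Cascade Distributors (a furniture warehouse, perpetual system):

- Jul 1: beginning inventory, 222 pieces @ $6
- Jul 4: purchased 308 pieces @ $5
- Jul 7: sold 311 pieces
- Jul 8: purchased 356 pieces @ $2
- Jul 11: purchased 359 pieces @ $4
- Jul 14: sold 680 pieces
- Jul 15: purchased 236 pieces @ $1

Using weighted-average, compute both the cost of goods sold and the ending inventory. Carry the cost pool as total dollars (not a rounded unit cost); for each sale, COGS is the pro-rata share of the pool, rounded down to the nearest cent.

COGS = $4,113.12; ending inventory = $1,142.88

After Jul 1: 222 on hand, pool $1,332.00 (≈ $6.0000 each)
After Jul 4: 530 on hand, pool $2,872.00 (≈ $5.4189 each)
Jul 7, sell 311: 311/530 × $2,872.00 → $1,685.26
After Jul 8: 575 on hand, pool $1,898.74 (≈ $3.3022 each)
After Jul 11: 934 on hand, pool $3,334.74 (≈ $3.5704 each)
Jul 14, sell 680: 680/934 × $3,334.74 → $2,427.86
After Jul 15: 490 on hand, pool $1,142.88 (≈ $2.3324 each)
Total COGS = $1,685.26 + $2,427.86 = $4,113.12
Ending inventory (cost pool remaining) = $1,142.88
Check: goods available $5,256.00 = COGS $4,113.12 + ending $1,142.88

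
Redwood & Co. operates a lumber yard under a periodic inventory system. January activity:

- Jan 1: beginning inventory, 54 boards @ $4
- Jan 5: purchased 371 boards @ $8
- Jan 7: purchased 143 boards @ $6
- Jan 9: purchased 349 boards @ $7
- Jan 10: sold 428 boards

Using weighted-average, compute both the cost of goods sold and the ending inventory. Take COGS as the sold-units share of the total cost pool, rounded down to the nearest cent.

COGS = $3,026.80; ending inventory = $3,458.20

Jan 10, sell 428: 428/917 × $6,485.00 → $3,026.80
Ending inventory (cost pool remaining) = $3,458.20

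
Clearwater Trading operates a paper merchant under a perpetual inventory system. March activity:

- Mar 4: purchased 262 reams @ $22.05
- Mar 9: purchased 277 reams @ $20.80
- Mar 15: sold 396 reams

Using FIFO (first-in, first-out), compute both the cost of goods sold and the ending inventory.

Mar 15, 396 sold [FIFO — oldest first]: 262 @ $22.05 + 134 @ $20.80 = $8,564.30
Ending inventory: 143 @ $20.80 = $2,974.40
Check: goods available $11,538.70 = COGS $8,564.30 + ending $2,974.40

COGS = $8,564.30; ending inventory = $2,974.40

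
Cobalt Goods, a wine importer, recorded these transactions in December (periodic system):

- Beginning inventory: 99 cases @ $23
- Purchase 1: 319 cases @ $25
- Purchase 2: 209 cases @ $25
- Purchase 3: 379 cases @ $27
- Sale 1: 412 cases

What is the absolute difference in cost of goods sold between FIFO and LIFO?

FIFO COGS: 99 @ $23 + 313 @ $25 = $10,102
LIFO COGS: 379 @ $27 + 33 @ $25 = $11,058
Difference = |$10,102 − $11,058| = $956

$956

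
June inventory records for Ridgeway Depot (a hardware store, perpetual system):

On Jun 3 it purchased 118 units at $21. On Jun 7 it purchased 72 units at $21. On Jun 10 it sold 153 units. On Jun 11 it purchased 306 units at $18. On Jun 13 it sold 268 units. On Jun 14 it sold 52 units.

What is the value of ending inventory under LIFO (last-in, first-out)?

Ending inventory = $483

Jun 10, 153 sold [LIFO — newest first]: 72 @ $21 + 81 @ $21 = $3,213
Jun 13, 268 sold [LIFO — newest first]: 268 @ $18 = $4,824
Jun 14, 52 sold [LIFO — newest first]: 38 @ $18 + 14 @ $21 = $978
Total COGS = $3,213 + $4,824 + $978 = $9,015
Ending inventory: 23 @ $21 = $483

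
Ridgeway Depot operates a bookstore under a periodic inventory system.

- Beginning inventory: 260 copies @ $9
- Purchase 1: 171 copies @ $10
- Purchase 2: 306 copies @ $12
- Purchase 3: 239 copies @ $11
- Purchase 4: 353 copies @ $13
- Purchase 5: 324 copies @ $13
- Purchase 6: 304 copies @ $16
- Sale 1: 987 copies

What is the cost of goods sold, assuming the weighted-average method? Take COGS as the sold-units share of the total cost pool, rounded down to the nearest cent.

Sale 1, sell 987: 987/1957 × $24,016.00 → $12,112.31
Ending inventory (cost pool remaining) = $11,903.69
Check: goods available $24,016.00 = COGS $12,112.31 + ending $11,903.69

COGS = $12,112.31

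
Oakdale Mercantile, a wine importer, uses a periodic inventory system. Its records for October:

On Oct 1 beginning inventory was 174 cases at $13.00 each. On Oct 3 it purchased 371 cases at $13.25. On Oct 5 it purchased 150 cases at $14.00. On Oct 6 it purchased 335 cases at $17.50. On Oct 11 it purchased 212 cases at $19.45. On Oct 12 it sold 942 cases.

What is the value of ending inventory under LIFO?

Oct 12, 942 sold [LIFO — newest first]: 212 @ $19.45 + 335 @ $17.50 + 150 @ $14.00 + 245 @ $13.25 = $15,332.15
Ending inventory: 174 @ $13.00 + 126 @ $13.25 = $3,931.50

Ending inventory = $3,931.50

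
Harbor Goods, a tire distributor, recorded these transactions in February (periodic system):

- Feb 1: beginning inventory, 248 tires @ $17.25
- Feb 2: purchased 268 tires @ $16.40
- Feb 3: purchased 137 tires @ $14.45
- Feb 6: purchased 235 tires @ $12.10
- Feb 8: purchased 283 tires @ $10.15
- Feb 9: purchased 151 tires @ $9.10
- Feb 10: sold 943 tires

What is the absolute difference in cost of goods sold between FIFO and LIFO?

$2,738.10

FIFO COGS: 248 @ $17.25 + 268 @ $16.40 + 137 @ $14.45 + 235 @ $12.10 + 55 @ $10.15 = $14,054.60
LIFO COGS: 151 @ $9.10 + 283 @ $10.15 + 235 @ $12.10 + 137 @ $14.45 + 137 @ $16.40 = $11,316.50
Difference = |$14,054.60 − $11,316.50| = $2,738.10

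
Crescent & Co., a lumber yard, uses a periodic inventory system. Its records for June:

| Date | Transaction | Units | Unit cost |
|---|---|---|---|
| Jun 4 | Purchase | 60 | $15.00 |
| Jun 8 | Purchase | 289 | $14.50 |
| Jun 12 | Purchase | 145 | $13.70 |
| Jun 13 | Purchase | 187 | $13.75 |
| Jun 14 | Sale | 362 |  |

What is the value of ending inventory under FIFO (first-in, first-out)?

Ending inventory = $4,379.65

Jun 14, 362 sold [FIFO — oldest first]: 60 @ $15.00 + 289 @ $14.50 + 13 @ $13.70 = $5,268.60
Ending inventory: 132 @ $13.70 + 187 @ $13.75 = $4,379.65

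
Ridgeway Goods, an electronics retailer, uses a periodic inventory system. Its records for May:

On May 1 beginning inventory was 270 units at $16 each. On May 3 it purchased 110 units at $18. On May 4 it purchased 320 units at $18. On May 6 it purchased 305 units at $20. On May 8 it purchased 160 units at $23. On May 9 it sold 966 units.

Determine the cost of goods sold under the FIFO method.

COGS = $17,380

May 9, 966 sold [FIFO — oldest first]: 270 @ $16 + 110 @ $18 + 320 @ $18 + 266 @ $20 = $17,380
Ending inventory: 39 @ $20 + 160 @ $23 = $4,460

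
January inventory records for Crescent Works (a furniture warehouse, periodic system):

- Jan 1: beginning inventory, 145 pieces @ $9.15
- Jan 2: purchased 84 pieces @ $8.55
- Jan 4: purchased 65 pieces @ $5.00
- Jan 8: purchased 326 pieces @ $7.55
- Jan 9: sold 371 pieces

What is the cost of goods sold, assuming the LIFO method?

Jan 9, 371 sold [LIFO — newest first]: 326 @ $7.55 + 45 @ $5.00 = $2,686.30
Ending inventory: 145 @ $9.15 + 84 @ $8.55 + 20 @ $5.00 = $2,144.95
Check: goods available $4,831.25 = COGS $2,686.30 + ending $2,144.95

COGS = $2,686.30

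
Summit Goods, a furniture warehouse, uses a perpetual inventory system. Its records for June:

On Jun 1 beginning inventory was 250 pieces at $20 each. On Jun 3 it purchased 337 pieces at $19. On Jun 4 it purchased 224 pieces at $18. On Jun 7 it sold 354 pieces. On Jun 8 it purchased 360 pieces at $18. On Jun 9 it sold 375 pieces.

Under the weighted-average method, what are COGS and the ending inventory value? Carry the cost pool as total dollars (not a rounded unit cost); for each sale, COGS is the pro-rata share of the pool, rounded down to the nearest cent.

After Jun 1: 250 on hand, pool $5,000.00 (≈ $20.0000 each)
After Jun 3: 587 on hand, pool $11,403.00 (≈ $19.4259 each)
After Jun 4: 811 on hand, pool $15,435.00 (≈ $19.0321 each)
Jun 7, sell 354: 354/811 × $15,435.00 → $6,737.34
After Jun 8: 817 on hand, pool $15,177.66 (≈ $18.5773 each)
Jun 9, sell 375: 375/817 × $15,177.66 → $6,966.49
Total COGS = $6,737.34 + $6,966.49 = $13,703.83
Ending inventory (cost pool remaining) = $8,211.17

COGS = $13,703.83; ending inventory = $8,211.17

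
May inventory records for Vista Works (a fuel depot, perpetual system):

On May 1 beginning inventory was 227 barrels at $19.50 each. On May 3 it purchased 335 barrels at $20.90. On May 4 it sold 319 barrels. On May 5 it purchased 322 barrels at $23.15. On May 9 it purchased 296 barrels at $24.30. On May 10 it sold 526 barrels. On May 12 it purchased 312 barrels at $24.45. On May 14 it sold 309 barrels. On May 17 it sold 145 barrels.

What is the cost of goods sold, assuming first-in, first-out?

May 4, 319 sold [FIFO — oldest first]: 227 @ $19.50 + 92 @ $20.90 = $6,349.30
May 10, 526 sold [FIFO — oldest first]: 243 @ $20.90 + 283 @ $23.15 = $11,630.15
May 14, 309 sold [FIFO — oldest first]: 39 @ $23.15 + 270 @ $24.30 = $7,463.85
May 17, 145 sold [FIFO — oldest first]: 26 @ $24.30 + 119 @ $24.45 = $3,541.35
Total COGS = $6,349.30 + $11,630.15 + $7,463.85 + $3,541.35 = $28,984.65
Ending inventory: 193 @ $24.45 = $4,718.85

COGS = $28,984.65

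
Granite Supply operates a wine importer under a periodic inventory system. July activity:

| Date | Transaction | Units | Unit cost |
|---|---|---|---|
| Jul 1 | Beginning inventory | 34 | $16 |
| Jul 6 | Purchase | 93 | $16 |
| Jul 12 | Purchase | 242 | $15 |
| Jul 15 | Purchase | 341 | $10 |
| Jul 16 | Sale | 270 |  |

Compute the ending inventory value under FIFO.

Jul 16, 270 sold [FIFO — oldest first]: 34 @ $16 + 93 @ $16 + 143 @ $15 = $4,177
Ending inventory: 99 @ $15 + 341 @ $10 = $4,895

Ending inventory = $4,895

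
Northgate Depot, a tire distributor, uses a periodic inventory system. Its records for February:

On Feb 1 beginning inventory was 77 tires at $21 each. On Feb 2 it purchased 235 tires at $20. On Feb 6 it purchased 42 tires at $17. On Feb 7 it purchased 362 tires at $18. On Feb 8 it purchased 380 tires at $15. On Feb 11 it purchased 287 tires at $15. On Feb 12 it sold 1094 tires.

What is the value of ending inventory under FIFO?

Feb 12, 1094 sold [FIFO — oldest first]: 77 @ $21 + 235 @ $20 + 42 @ $17 + 362 @ $18 + 378 @ $15 = $19,217
Ending inventory: 2 @ $15 + 287 @ $15 = $4,335

Ending inventory = $4,335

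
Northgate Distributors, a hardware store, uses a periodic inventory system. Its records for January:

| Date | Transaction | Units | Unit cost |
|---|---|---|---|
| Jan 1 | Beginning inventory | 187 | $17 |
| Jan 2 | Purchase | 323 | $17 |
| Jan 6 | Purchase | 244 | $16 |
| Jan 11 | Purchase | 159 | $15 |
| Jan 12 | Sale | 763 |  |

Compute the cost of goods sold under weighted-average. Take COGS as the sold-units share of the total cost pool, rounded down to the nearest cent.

Jan 12, sell 763: 763/913 × $14,959.00 → $12,501.33
Ending inventory (cost pool remaining) = $2,457.67
Check: goods available $14,959.00 = COGS $12,501.33 + ending $2,457.67

COGS = $12,501.33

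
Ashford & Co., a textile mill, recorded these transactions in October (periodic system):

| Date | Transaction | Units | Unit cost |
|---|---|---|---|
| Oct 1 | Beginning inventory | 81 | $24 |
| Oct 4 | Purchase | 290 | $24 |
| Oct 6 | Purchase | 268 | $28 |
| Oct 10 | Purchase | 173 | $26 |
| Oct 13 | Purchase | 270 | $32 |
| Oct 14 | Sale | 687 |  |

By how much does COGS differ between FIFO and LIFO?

FIFO COGS: 81 @ $24 + 290 @ $24 + 268 @ $28 + 48 @ $26 = $17,656
LIFO COGS: 270 @ $32 + 173 @ $26 + 244 @ $28 = $19,970
Difference = |$17,656 − $19,970| = $2,314

$2,314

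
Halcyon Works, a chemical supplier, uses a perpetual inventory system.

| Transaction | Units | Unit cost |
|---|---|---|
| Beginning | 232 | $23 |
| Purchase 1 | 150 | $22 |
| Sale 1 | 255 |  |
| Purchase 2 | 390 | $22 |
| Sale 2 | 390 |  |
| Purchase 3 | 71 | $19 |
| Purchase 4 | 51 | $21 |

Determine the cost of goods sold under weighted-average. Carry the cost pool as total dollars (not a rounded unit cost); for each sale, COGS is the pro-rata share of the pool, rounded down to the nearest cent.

After Beginning: 232 on hand, pool $5,336.00 (≈ $23.0000 each)
After Purchase 1: 382 on hand, pool $8,636.00 (≈ $22.6073 each)
Sale 1, sell 255: 255/382 × $8,636.00 → $5,764.86
After Purchase 2: 517 on hand, pool $11,451.14 (≈ $22.1492 each)
Sale 2, sell 390: 390/517 × $11,451.14 → $8,638.19
After Purchase 3: 198 on hand, pool $4,161.95 (≈ $21.0199 each)
After Purchase 4: 249 on hand, pool $5,232.95 (≈ $21.0159 each)
Total COGS = $5,764.86 + $8,638.19 = $14,403.05
Ending inventory (cost pool remaining) = $5,232.95
Check: goods available $19,636.00 = COGS $14,403.05 + ending $5,232.95

COGS = $14,403.05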